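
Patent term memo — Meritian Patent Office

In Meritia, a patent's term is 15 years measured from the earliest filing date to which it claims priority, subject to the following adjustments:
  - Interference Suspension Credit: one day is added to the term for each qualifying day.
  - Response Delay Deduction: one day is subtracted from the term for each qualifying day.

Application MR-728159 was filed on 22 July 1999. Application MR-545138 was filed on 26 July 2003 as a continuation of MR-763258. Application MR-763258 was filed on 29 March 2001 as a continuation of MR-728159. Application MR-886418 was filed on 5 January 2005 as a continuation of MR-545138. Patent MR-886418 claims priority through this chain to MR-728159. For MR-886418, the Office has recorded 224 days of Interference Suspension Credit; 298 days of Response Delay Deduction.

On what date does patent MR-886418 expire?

2014-05-09

Earliest priority filing: 22 July 1999.
Base term: 22 July 1999 + 15 years → 22 July 2014.
Interference Suspension Credit: +224 days → 3 March 2015.
Response Delay Deduction: −298 days → 9 May 2014.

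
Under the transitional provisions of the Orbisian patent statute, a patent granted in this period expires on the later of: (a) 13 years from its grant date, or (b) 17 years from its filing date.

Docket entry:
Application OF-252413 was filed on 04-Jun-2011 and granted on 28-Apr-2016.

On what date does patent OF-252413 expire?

2029-04-28

(a) grant + 13 years → 28 April 2029.
(b) filing + 17 years → 4 June 2028.
Later of the two: 28 April 2029.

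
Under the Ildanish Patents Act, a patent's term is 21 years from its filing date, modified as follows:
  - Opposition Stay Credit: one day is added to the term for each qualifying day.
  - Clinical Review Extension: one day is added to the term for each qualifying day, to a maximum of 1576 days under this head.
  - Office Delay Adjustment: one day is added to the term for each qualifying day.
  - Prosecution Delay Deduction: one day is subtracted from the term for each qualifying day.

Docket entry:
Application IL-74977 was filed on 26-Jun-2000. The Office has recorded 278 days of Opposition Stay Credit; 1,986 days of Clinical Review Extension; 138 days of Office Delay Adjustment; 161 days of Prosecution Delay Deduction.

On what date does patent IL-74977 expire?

July 1, 2026

Base term: filing date + 21 years → 26 June 2021.
Opposition Stay Credit: +278 days → 31 March 2022.
Clinical Review Extension: 1986 days claimed exceeds the 1576-day cap, so +1576 days → 24 July 2026.
Office Delay Adjustment: +138 days → 9 December 2026.
Prosecution Delay Deduction: −161 days → 1 July 2026.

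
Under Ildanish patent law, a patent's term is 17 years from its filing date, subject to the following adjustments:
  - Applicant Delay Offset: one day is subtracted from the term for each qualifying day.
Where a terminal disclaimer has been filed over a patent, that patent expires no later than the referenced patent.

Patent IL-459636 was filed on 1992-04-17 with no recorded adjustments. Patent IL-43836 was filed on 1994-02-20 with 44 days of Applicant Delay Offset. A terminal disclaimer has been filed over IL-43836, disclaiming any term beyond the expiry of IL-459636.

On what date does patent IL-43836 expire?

Natural term of IL-43836:
  Base: filing + 17 years → 20 February 2011.
  Applicant Delay Offset: −44 days → 7 January 2011.
Expiry of referenced patent IL-459636:
  Base: filing + 17 years → 17 April 2009.
Terminal disclaimer: IL-43836 expires on the earlier of 7 January 2011 and 17 April 2009.

April 17, 2009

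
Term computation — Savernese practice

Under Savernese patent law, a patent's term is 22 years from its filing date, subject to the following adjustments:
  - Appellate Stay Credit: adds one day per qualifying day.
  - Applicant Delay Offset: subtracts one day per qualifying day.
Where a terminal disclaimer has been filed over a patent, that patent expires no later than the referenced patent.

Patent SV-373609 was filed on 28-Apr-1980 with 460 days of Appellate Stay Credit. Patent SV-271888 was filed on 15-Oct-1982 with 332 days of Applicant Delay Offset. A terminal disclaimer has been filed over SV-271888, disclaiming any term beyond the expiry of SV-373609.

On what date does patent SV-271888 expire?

Natural term of SV-271888:
  Base: filing + 22 years → 15 October 2004.
  Applicant Delay Offset: −332 days → 18 November 2003.
Expiry of referenced patent SV-373609:
  Base: filing + 22 years → 28 April 2002.
  Appellate Stay Credit: +460 days → 1 August 2003.
Terminal disclaimer: SV-271888 expires on the earlier of 18 November 2003 and 1 August 2003.

August 1, 2003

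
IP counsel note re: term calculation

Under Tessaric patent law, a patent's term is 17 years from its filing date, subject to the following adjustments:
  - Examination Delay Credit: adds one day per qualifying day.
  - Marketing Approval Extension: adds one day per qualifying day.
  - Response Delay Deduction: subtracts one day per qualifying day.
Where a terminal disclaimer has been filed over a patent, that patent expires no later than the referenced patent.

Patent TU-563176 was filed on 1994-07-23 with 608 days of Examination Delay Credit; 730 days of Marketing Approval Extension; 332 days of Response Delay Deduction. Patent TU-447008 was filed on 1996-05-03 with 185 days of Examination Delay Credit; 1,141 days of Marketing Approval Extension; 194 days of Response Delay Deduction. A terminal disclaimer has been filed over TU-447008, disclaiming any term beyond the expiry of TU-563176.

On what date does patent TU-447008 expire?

2014-04-24

Natural term of TU-447008:
  Base: filing + 17 years → 3 May 2013.
  Examination Delay Credit: +185 days → 4 November 2013.
  Marketing Approval Extension: +1141 days → 19 December 2016.
  Response Delay Deduction: −194 days → 8 June 2016.
Expiry of referenced patent TU-563176:
  Base: filing + 17 years → 23 July 2011.
  Examination Delay Credit: +608 days → 22 March 2013.
  Marketing Approval Extension: +730 days → 22 March 2015.
  Response Delay Deduction: −332 days → 24 April 2014.
Terminal disclaimer: TU-447008 expires on the earlier of 8 June 2016 and 24 April 2014.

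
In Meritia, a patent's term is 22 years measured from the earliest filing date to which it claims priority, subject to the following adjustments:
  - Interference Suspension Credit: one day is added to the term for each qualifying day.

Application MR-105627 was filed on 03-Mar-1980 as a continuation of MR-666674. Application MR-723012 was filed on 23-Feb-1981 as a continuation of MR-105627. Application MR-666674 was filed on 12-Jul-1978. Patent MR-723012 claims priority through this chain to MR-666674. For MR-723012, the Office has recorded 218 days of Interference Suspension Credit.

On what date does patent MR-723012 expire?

Earliest priority filing: 12 July 1978.
Base term: 12 July 1978 + 22 years → 12 July 2000.
Interference Suspension Credit: +218 days → 15 February 2001.

2001-02-15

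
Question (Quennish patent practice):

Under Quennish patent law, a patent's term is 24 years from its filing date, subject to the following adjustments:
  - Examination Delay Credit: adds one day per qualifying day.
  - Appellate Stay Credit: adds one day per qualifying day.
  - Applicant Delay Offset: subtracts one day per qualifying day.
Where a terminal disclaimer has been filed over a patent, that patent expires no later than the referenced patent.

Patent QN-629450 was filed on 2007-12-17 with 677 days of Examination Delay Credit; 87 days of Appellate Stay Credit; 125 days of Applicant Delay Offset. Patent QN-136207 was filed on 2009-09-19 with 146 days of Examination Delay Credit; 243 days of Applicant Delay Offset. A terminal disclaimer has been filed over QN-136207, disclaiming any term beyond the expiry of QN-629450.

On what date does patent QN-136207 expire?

June 14, 2033

Natural term of QN-136207:
  Base: filing + 24 years → 19 September 2033.
  Examination Delay Credit: +146 days → 12 February 2034.
  Applicant Delay Offset: −243 days → 14 June 2033.
Expiry of referenced patent QN-629450:
  Base: filing + 24 years → 17 December 2031.
  Examination Delay Credit: +677 days → 24 October 2033.
  Appellate Stay Credit: +87 days → 19 January 2034.
  Applicant Delay Offset: −125 days → 16 September 2033.
Terminal disclaimer: QN-136207 expires on the earlier of 14 June 2033 and 16 September 2033.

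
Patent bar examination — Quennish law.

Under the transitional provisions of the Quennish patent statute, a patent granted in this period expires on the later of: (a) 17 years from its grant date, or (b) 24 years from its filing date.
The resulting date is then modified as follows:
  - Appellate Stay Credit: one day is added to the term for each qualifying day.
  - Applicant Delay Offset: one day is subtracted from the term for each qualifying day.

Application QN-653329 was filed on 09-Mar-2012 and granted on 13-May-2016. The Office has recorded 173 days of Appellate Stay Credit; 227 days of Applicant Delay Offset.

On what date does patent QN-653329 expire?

2036-01-15

(a) grant + 17 years → 13 May 2033.
(b) filing + 24 years → 9 March 2036.
Later of the two: 9 March 2036.
Appellate Stay Credit: +173 days → 29 August 2036.
Applicant Delay Offset: −227 days → 15 January 2036.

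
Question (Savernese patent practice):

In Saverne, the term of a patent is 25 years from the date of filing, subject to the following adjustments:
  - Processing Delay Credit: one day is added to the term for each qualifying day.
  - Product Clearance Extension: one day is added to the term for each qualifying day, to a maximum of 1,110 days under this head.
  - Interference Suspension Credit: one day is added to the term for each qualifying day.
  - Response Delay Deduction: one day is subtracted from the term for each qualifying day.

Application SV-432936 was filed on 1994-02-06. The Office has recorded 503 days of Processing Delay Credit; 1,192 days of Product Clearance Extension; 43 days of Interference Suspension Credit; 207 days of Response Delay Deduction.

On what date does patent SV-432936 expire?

Base term: filing date + 25 years → 6 February 2019.
Processing Delay Credit: +503 days → 23 June 2020.
Product Clearance Extension: 1192 days claimed exceeds the 1110-day cap, so +1110 days → 8 July 2023.
Interference Suspension Credit: +43 days → 20 August 2023.
Response Delay Deduction: −207 days → 25 January 2023.

January 25, 2023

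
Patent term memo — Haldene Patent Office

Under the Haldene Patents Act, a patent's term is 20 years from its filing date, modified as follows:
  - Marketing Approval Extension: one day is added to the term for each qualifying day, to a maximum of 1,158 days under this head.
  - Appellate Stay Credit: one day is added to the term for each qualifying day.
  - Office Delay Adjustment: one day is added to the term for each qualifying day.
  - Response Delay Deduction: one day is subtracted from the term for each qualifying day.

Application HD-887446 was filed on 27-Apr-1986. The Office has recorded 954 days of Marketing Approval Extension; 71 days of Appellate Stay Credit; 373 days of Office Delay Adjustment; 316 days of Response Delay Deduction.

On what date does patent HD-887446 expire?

Base term: filing date + 20 years → 27 April 2006.
Marketing Approval Extension: 954 days (within the 1158-day cap) → +954 days → 6 December 2008.
Appellate Stay Credit: +71 days → 15 February 2009.
Office Delay Adjustment: +373 days → 23 February 2010.
Response Delay Deduction: −316 days → 13 April 2009.

April 13, 2009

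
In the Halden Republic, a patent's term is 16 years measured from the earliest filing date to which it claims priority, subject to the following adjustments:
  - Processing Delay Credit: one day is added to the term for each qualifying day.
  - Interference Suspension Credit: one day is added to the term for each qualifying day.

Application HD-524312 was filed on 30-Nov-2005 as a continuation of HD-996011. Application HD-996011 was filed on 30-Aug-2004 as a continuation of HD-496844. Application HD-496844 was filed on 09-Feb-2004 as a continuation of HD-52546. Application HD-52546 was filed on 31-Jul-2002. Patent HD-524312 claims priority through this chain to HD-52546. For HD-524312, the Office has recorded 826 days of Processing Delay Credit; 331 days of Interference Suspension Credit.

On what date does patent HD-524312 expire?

September 30, 2021

Earliest priority filing: 31 July 2002.
Base term: 31 July 2002 + 16 years → 31 July 2018.
Processing Delay Credit: +826 days → 3 November 2020.
Interference Suspension Credit: +331 days → 30 September 2021.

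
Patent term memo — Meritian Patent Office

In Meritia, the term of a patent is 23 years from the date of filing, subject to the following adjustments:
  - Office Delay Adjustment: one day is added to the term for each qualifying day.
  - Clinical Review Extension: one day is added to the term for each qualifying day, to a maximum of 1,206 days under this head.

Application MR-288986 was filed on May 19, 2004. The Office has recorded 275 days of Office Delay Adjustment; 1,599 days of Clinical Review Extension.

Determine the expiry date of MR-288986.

Base term: filing date + 23 years → 19 May 2027.
Office Delay Adjustment: +275 days → 18 February 2028.
Clinical Review Extension: 1599 days claimed exceeds the 1206-day cap, so +1206 days → 8 June 2031.

June 8, 2031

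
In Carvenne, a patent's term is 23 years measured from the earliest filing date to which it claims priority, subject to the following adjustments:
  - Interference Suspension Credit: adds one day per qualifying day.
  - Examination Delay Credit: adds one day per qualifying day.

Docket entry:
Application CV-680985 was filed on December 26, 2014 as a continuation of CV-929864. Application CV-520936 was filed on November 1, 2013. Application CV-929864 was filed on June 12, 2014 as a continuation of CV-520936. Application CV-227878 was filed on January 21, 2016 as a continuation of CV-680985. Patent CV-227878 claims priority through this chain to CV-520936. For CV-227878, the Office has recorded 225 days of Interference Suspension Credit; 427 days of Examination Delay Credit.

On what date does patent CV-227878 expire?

Earliest priority filing: 1 November 2013.
Base term: 1 November 2013 + 23 years → 1 November 2036.
Interference Suspension Credit: +225 days → 14 June 2037.
Examination Delay Credit: +427 days → 15 August 2038.

August 15, 2038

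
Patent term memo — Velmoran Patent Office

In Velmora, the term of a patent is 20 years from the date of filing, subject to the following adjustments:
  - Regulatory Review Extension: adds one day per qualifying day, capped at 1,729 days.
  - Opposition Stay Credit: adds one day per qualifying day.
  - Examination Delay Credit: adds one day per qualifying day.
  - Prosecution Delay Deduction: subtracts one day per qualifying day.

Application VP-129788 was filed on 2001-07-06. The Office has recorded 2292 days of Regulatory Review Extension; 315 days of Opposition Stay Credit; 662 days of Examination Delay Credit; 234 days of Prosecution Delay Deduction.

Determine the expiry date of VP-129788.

Base term: filing date + 20 years → 6 July 2021.
Regulatory Review Extension: 2292 days claimed exceeds the 1729-day cap, so +1729 days → 31 March 2026.
Opposition Stay Credit: +315 days → 9 February 2027.
Examination Delay Credit: +662 days → 2 December 2028.
Prosecution Delay Deduction: −234 days → 12 April 2028.

2028-04-12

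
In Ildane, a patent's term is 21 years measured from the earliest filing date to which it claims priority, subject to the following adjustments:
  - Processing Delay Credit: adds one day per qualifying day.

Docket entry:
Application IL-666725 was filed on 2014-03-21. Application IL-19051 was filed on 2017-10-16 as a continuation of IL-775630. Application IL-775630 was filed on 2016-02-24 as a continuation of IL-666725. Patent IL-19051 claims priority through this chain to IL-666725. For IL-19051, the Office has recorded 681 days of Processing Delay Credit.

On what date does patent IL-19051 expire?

Earliest priority filing: 21 March 2014.
Base term: 21 March 2014 + 21 years → 21 March 2035.
Processing Delay Credit: +681 days → 30 January 2037.

January 30, 2037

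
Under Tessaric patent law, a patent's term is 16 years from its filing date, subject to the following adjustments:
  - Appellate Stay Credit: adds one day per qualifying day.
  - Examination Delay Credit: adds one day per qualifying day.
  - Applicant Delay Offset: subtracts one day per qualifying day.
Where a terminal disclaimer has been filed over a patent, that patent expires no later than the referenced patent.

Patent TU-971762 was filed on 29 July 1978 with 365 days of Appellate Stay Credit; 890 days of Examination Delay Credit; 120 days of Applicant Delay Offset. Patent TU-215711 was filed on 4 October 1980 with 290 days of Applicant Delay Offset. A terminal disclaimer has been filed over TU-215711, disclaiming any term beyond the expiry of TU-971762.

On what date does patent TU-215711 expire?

1995-12-19

Natural term of TU-215711:
  Base: filing + 16 years → 4 October 1996.
  Applicant Delay Offset: −290 days → 19 December 1995.
Expiry of referenced patent TU-971762:
  Base: filing + 16 years → 29 July 1994.
  Appellate Stay Credit: +365 days → 29 July 1995.
  Examination Delay Credit: +890 days → 4 January 1998.
  Applicant Delay Offset: −120 days → 6 September 1997.
Terminal disclaimer: TU-215711 expires on the earlier of 19 December 1995 and 6 September 1997.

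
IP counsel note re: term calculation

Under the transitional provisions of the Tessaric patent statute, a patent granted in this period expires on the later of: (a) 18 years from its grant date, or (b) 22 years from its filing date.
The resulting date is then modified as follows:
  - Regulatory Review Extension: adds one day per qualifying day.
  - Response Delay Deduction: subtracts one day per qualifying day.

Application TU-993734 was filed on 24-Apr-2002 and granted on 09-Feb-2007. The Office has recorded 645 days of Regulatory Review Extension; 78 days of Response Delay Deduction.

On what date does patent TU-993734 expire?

August 30, 2026

(a) grant + 18 years → 9 February 2025.
(b) filing + 22 years → 24 April 2024.
Later of the two: 9 February 2025.
Regulatory Review Extension: +645 days → 16 November 2026.
Response Delay Deduction: −78 days → 30 August 2026.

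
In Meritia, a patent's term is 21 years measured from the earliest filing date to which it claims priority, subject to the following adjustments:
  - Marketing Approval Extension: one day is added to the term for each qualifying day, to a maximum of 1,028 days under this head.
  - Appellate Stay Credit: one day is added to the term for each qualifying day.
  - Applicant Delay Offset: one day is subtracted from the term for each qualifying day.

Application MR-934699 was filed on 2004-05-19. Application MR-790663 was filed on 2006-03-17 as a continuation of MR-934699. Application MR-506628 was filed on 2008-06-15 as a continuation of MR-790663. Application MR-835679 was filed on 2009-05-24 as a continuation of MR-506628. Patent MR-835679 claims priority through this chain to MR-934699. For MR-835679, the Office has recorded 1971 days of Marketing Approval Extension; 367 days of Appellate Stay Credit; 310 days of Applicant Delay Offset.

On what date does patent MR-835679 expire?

Earliest priority filing: 19 May 2004.
Base term: 19 May 2004 + 21 years → 19 May 2025.
Marketing Approval Extension: 1971 days claimed exceeds the 1028-day cap, so +1028 days → 12 March 2028.
Appellate Stay Credit: +367 days → 14 March 2029.
Applicant Delay Offset: −310 days → 8 May 2028.

2028-05-08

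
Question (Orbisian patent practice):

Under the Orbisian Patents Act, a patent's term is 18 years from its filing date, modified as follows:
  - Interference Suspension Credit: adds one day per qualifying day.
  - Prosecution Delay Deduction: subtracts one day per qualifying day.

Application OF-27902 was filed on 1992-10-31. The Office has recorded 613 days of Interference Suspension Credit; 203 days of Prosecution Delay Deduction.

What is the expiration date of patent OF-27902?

2011-12-15

Base term: filing date + 18 years → 31 October 2010.
Interference Suspension Credit: +613 days → 5 July 2012.
Prosecution Delay Deduction: −203 days → 15 December 2011.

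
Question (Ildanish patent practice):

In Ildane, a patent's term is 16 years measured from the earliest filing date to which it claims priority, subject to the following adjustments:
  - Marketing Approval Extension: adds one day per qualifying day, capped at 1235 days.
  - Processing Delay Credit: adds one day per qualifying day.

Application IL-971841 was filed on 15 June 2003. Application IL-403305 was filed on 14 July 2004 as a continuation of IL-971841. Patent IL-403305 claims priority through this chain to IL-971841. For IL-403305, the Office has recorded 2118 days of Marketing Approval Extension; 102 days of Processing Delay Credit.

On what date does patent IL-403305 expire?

Earliest priority filing: 15 June 2003.
Base term: 15 June 2003 + 16 years → 15 June 2019.
Marketing Approval Extension: 2118 days claimed exceeds the 1235-day cap, so +1235 days → 1 November 2022.
Processing Delay Credit: +102 days → 11 February 2023.

February 11, 2023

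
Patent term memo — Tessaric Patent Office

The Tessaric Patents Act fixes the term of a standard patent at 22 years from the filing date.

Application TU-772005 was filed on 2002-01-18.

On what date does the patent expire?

Filing date + 22 years → 18 January 2024.

January 18, 2024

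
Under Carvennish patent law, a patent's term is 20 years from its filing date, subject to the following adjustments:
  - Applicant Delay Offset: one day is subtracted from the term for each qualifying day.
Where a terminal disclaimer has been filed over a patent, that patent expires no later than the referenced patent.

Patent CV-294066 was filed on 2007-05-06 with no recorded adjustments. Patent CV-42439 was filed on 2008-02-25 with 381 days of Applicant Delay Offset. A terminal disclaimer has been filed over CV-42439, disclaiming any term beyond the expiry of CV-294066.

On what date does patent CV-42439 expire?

2027-02-09

Natural term of CV-42439:
  Base: filing + 20 years → 25 February 2028.
  Applicant Delay Offset: −381 days → 9 February 2027.
Expiry of referenced patent CV-294066:
  Base: filing + 20 years → 6 May 2027.
Terminal disclaimer: CV-42439 expires on the earlier of 9 February 2027 and 6 May 2027.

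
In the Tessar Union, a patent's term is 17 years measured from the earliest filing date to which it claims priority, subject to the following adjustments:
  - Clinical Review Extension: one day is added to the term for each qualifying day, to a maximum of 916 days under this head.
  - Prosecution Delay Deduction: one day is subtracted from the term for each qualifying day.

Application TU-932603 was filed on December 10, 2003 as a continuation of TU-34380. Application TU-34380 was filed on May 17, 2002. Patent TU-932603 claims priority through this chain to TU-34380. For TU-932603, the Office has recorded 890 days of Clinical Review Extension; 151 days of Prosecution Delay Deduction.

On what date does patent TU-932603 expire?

Earliest priority filing: 17 May 2002.
Base term: 17 May 2002 + 17 years → 17 May 2019.
Clinical Review Extension: 890 days (within the 916-day cap) → +890 days → 23 October 2021.
Prosecution Delay Deduction: −151 days → 25 May 2021.

2021-05-25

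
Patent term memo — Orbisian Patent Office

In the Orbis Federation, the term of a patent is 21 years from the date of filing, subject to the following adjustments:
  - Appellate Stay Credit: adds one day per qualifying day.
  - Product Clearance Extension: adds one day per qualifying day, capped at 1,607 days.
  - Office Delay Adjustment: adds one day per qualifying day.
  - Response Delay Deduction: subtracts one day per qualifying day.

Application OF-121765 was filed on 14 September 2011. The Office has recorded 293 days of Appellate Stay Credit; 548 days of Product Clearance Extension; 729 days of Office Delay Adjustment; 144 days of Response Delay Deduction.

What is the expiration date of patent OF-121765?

August 10, 2036

Base term: filing date + 21 years → 14 September 2032.
Appellate Stay Credit: +293 days → 4 July 2033.
Product Clearance Extension: 548 days (within the 1607-day cap) → +548 days → 3 January 2035.
Office Delay Adjustment: +729 days → 1 January 2037.
Response Delay Deduction: −144 days → 10 August 2036.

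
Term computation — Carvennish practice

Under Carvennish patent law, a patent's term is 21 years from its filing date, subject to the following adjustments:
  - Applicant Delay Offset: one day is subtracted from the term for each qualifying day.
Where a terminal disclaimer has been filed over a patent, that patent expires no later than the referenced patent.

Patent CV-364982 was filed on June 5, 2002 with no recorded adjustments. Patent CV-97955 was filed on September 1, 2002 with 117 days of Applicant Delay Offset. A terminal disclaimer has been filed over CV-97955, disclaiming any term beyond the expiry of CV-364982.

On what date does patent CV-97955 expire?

Natural term of CV-97955:
  Base: filing + 21 years → 1 September 2023.
  Applicant Delay Offset: −117 days → 7 May 2023.
Expiry of referenced patent CV-364982:
  Base: filing + 21 years → 5 June 2023.
Terminal disclaimer: CV-97955 expires on the earlier of 7 May 2023 and 5 June 2023.

2023-05-07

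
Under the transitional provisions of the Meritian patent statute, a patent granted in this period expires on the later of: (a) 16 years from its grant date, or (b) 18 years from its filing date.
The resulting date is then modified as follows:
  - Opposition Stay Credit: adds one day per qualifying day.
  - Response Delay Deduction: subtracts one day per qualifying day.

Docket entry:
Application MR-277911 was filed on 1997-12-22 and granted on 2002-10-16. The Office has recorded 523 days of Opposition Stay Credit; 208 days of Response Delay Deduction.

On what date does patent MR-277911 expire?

2019-08-27

(a) grant + 16 years → 16 October 2018.
(b) filing + 18 years → 22 December 2015.
Later of the two: 16 October 2018.
Opposition Stay Credit: +523 days → 22 March 2020.
Response Delay Deduction: −208 days → 27 August 2019.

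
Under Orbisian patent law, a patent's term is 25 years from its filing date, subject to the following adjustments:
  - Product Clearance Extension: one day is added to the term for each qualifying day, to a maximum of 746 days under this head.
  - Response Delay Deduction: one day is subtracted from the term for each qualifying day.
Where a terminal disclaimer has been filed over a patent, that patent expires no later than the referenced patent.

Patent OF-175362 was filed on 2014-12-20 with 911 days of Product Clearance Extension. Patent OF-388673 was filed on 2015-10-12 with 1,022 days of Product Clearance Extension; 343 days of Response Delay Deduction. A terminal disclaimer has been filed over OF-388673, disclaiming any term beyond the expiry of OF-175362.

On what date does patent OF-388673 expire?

Natural term of OF-388673:
  Base: filing + 25 years → 12 October 2040.
  Product Clearance Extension: 1022 days claimed exceeds the 746-day cap, so +746 days → 28 October 2042.
  Response Delay Deduction: −343 days → 19 November 2041.
Expiry of referenced patent OF-175362:
  Base: filing + 25 years → 20 December 2039.
  Product Clearance Extension: 911 days claimed exceeds the 746-day cap, so +746 days → 4 January 2042.
Terminal disclaimer: OF-388673 expires on the earlier of 19 November 2041 and 4 January 2042.

November 19, 2041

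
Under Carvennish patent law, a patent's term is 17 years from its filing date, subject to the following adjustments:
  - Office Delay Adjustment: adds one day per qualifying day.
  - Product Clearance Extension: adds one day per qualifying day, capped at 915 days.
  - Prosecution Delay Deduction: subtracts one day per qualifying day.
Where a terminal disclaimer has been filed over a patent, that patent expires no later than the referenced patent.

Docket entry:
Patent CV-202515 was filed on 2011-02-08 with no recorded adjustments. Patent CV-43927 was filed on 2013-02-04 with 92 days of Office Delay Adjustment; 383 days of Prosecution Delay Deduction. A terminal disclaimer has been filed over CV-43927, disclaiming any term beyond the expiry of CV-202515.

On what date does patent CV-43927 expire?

Natural term of CV-43927:
  Base: filing + 17 years → 4 February 2030.
  Office Delay Adjustment: +92 days → 7 May 2030.
  Prosecution Delay Deduction: −383 days → 19 April 2029.
Expiry of referenced patent CV-202515:
  Base: filing + 17 years → 8 February 2028.
Terminal disclaimer: CV-43927 expires on the earlier of 19 April 2029 and 8 February 2028.

February 8, 2028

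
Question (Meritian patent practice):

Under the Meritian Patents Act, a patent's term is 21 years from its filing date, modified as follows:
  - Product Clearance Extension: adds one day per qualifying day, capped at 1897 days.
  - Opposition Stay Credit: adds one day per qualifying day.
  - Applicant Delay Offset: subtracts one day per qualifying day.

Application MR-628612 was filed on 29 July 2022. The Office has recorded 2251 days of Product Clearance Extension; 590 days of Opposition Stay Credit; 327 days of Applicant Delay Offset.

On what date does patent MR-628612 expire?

Base term: filing date + 21 years → 29 July 2043.
Product Clearance Extension: 2251 days claimed exceeds the 1897-day cap, so +1897 days → 7 October 2048.
Opposition Stay Credit: +590 days → 20 May 2050.
Applicant Delay Offset: −327 days → 27 June 2049.

2049-06-27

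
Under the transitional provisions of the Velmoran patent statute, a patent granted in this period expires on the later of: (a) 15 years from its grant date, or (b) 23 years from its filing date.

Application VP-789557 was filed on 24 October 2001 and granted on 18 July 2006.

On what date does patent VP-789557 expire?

2024-10-24

(a) grant + 15 years → 18 July 2021.
(b) filing + 23 years → 24 October 2024.
Later of the two: 24 October 2024.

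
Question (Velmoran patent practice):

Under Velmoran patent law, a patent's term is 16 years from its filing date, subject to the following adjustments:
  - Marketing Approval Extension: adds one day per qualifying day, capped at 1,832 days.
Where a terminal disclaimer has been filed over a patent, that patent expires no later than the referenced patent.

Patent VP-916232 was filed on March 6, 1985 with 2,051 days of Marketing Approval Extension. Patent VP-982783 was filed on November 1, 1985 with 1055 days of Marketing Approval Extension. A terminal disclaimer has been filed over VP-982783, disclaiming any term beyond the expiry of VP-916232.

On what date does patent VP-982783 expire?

Natural term of VP-982783:
  Base: filing + 16 years → 1 November 2001.
  Marketing Approval Extension: 1055 days (within the 1832-day cap) → +1055 days → 21 September 2004.
Expiry of referenced patent VP-916232:
  Base: filing + 16 years → 6 March 2001.
  Marketing Approval Extension: 2051 days claimed exceeds the 1832-day cap, so +1832 days → 12 March 2006.
Terminal disclaimer: VP-982783 expires on the earlier of 21 September 2004 and 12 March 2006.

2004-09-21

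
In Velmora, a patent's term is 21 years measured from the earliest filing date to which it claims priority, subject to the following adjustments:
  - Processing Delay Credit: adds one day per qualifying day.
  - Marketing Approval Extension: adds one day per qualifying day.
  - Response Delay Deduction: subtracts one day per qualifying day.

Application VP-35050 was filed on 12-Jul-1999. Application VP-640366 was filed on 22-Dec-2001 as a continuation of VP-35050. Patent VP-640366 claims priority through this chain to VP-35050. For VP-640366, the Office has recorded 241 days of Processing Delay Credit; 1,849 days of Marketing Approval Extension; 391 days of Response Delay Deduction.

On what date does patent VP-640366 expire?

2025-03-07

Earliest priority filing: 12 July 1999.
Base term: 12 July 1999 + 21 years → 12 July 2020.
Processing Delay Credit: +241 days → 10 March 2021.
Marketing Approval Extension: +1849 days → 2 April 2026.
Response Delay Deduction: −391 days → 7 March 2025.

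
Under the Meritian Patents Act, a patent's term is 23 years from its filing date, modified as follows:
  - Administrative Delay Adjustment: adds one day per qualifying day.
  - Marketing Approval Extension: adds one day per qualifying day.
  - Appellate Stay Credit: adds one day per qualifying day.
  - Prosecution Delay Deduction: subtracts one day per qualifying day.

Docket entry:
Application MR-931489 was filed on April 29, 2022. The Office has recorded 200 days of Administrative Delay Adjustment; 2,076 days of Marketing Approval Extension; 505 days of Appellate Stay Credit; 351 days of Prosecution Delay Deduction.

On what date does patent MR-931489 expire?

Base term: filing date + 23 years → 29 April 2045.
Administrative Delay Adjustment: +200 days → 15 November 2045.
Marketing Approval Extension: +2076 days → 23 July 2051.
Appellate Stay Credit: +505 days → 9 December 2052.
Prosecution Delay Deduction: −351 days → 24 December 2051.

2051-12-24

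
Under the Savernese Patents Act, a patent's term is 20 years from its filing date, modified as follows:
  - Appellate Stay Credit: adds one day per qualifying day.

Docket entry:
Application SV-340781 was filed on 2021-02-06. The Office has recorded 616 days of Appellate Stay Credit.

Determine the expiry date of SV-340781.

2042-10-15

Base term: filing date + 20 years → 6 February 2041.
Appellate Stay Credit: +616 days → 15 October 2042.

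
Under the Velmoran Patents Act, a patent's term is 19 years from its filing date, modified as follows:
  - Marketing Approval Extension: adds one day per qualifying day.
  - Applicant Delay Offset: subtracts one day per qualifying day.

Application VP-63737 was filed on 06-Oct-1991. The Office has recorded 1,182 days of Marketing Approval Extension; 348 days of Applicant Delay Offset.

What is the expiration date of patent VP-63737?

January 17, 2013

Base term: filing date + 19 years → 6 October 2010.
Marketing Approval Extension: +1182 days → 31 December 2013.
Applicant Delay Offset: −348 days → 17 January 2013.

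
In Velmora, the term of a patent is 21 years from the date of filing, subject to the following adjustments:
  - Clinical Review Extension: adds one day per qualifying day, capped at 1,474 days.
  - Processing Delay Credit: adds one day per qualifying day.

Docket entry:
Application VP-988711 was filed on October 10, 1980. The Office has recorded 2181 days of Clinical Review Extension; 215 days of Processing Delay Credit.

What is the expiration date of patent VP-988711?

May 26, 2006

Base term: filing date + 21 years → 10 October 2001.
Clinical Review Extension: 2181 days claimed exceeds the 1474-day cap, so +1474 days → 23 October 2005.
Processing Delay Credit: +215 days → 26 May 2006.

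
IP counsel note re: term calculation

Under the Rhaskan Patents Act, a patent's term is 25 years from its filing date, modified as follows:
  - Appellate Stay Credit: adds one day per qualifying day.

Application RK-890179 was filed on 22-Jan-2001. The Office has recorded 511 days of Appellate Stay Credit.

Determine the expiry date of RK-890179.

Base term: filing date + 25 years → 22 January 2026.
Appellate Stay Credit: +511 days → 17 June 2027.

June 17, 2027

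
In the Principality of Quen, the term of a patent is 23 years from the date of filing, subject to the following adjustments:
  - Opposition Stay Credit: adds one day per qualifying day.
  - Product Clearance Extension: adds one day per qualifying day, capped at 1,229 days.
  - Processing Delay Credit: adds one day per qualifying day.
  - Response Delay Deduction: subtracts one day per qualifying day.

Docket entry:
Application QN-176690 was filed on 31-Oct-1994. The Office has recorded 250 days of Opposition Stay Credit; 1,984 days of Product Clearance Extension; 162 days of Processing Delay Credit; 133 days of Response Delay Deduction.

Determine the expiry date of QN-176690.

2021-12-17

Base term: filing date + 23 years → 31 October 2017.
Opposition Stay Credit: +250 days → 8 July 2018.
Product Clearance Extension: 1984 days claimed exceeds the 1229-day cap, so +1229 days → 18 November 2021.
Processing Delay Credit: +162 days → 29 April 2022.
Response Delay Deduction: −133 days → 17 December 2021.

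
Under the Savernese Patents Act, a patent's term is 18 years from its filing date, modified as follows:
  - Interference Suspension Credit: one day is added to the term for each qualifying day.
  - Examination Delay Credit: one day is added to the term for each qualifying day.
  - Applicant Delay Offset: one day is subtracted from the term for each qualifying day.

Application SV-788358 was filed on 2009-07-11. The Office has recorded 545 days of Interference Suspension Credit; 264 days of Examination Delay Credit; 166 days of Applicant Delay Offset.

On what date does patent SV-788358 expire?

April 14, 2029

Base term: filing date + 18 years → 11 July 2027.
Interference Suspension Credit: +545 days → 6 January 2029.
Examination Delay Credit: +264 days → 27 September 2029.
Applicant Delay Offset: −166 days → 14 April 2029.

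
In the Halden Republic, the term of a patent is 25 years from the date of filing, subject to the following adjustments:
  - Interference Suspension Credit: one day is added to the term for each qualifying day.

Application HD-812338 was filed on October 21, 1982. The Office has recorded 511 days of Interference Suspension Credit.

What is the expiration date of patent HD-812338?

March 15, 2009

Base term: filing date + 25 years → 21 October 2007.
Interference Suspension Credit: +511 days → 15 March 2009.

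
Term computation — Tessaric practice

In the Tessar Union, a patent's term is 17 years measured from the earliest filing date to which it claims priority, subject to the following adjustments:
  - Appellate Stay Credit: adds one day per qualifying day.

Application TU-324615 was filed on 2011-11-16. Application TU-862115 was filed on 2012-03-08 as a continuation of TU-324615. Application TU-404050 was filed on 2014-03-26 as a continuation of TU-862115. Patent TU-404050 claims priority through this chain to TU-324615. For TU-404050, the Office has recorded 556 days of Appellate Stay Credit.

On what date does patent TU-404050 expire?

2030-05-26

Earliest priority filing: 16 November 2011.
Base term: 16 November 2011 + 17 years → 16 November 2028.
Appellate Stay Credit: +556 days → 26 May 2030.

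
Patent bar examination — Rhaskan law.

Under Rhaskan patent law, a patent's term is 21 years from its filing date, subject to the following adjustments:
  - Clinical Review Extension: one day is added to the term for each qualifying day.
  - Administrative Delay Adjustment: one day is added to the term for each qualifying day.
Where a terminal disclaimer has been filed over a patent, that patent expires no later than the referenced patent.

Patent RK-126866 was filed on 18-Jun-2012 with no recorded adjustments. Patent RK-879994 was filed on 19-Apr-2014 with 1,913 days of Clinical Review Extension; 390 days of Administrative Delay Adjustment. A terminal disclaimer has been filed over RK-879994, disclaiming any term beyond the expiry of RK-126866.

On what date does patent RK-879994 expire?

Natural term of RK-879994:
  Base: filing + 21 years → 19 April 2035.
  Clinical Review Extension: +1913 days → 14 July 2040.
  Administrative Delay Adjustment: +390 days → 8 August 2041.
Expiry of referenced patent RK-126866:
  Base: filing + 21 years → 18 June 2033.
Terminal disclaimer: RK-879994 expires on the earlier of 8 August 2041 and 18 June 2033.

June 18, 2033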